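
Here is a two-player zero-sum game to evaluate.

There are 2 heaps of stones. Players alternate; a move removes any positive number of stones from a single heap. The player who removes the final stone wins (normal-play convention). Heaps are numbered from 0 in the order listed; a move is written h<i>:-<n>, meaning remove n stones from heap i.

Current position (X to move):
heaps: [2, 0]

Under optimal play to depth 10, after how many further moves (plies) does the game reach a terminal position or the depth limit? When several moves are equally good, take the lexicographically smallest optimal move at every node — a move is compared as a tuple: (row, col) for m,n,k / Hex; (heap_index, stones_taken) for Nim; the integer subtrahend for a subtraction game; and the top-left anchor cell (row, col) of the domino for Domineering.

PV length from [(2,0)]: 1 ply

[(2,0)] X move#1: h0:-1:-1/(1,0), h0:-2:+1/(0,0)*
[(0,0)] end (terminal -1, O#2); searched (2,0) to 10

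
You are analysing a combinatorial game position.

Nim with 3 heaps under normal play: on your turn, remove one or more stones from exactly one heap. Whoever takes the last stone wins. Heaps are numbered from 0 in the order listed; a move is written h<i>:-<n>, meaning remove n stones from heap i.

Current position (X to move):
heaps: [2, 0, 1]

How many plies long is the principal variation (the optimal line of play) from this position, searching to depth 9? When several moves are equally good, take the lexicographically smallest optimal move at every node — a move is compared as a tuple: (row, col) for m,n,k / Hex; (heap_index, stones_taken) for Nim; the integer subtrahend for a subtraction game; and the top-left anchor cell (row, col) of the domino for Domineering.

ply 1, X at (2,0,1) | h0:-1=+1→(1,0,1)*; h0:-2=-1→(0,0,1); h2:-1=-1→(2,0,0)
ply 2, O at (1,0,1) | h0:-1=-1→(0,0,1)*; h2:-1=-1→(1,0,0)
ply 3, X at (0,0,1) | h2:-1=+1→(0,0,0)*
ply 4: (0,0,0) is terminal -1 (O); from (2,0,1) depth 9

PV length from [(2,0,1)]: 3 plies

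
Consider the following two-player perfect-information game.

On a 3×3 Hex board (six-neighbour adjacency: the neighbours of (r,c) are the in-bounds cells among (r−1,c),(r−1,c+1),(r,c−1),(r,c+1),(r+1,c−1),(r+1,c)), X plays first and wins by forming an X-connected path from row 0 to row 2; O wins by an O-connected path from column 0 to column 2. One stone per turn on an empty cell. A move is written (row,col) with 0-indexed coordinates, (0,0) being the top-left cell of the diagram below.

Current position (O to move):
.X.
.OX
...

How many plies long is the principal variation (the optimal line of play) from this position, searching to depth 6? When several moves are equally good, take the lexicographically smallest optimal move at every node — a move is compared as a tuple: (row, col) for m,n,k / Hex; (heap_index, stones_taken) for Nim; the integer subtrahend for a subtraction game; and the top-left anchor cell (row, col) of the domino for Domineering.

[.X./.OX/...] O move#1: (0,0):-1/OX./.OX/..., (0,2):+1/.XO/.OX/...*, (1,0):-1/.X./OOX/..., (2,0):-1/.X./.OX/O.., (2,1):+1/.X./.OX/.O., (2,2):+1/.X./.OX/..O
[.XO/.OX/...] X move#2: (0,0):-1/XXO/.OX/...*, (1,0):-1/.XO/XOX/..., (2,0):-1/.XO/.OX/X.., (2,1):-1/.XO/.OX/.X., (2,2):-1/.XO/.OX/..X
[XXO/.OX/...] O move#3: (1,0):+1/XXO/OOX/...*, (2,0):+1/XXO/.OX/O.., (2,1):+1/XXO/.OX/.O., (2,2):+1/XXO/.OX/..O
[XXO/OOX/...] end (terminal -1, X#4); searched .X./.OX/... to 6

PV length from [.X./.OX/...]: 3 plies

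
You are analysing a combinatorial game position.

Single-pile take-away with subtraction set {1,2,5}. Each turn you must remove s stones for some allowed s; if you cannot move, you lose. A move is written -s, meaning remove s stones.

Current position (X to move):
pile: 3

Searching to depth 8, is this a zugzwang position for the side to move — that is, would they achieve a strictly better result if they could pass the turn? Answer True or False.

p1 X@[3]: -1[2]-1* -2[1]-1
p2 O@[2]: -1[1]-1 -2[0]+1*
p3 X@[0] terminal -1; root [3] d8
if X skipped the turn, O would face:
~ p1 O@[3]: -1[2]-1* -2[1]-1
~ p2 X@[2]: -1[1]-1 -2[0]+1*
~ p3 O@[0] terminal -1; root [3] d8
compare (X): move=-1 vs pass=+1

zugzwang(3, X) = True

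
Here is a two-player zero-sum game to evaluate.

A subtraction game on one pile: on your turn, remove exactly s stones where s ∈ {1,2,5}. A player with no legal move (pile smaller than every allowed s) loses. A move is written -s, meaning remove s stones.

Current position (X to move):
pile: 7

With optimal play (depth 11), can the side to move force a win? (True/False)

[7] X move#1: -1:+1/6*, -2:-1/5, -5:-1/2
[6] O move#2: -1:-1/5*, -2:-1/4, -5:-1/1
[5] X move#3: -1:-1/4, -2:+1/3*, -5:+1/0
[3] O move#4: -1:-1/2*, -2:-1/1
[2] X move#5: -1:-1/1, -2:+1/0*
[0] end (terminal -1, O#6); searched 7 to 11

X winning at [7]: True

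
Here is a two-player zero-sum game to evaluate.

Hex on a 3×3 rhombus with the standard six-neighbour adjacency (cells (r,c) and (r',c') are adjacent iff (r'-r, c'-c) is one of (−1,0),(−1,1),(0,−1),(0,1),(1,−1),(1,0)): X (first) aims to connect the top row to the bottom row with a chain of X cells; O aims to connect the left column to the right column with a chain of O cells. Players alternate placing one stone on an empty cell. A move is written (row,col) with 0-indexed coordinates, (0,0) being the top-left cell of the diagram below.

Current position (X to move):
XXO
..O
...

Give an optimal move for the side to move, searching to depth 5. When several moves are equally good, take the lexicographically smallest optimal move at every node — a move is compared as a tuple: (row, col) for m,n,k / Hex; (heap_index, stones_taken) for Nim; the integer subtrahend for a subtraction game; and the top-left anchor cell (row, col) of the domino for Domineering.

X's best at [XXO/..O/...]: (1,1)

ply 1, X at XXO/..O/... | (1,0)=-1→XXO/X.O/...; (1,1)=+1→XXO/.XO/...*; (2,0)=+1→XXO/..O/X..; (2,1)=-1→XXO/..O/.X.; (2,2)=-1→XXO/..O/..X
ply 2, O at XXO/.XO/... | (1,0)=-1→XXO/OXO/...*; (2,0)=-1→XXO/.XO/O..; (2,1)=-1→XXO/.XO/.O.; (2,2)=-1→XXO/.XO/..O
ply 3, X at XXO/OXO/... | (2,0)=+1→XXO/OXO/X..*; (2,1)=+1→XXO/OXO/.X.; (2,2)=+1→XXO/OXO/..X
ply 4: XXO/OXO/X.. is terminal -1 (O); from XXO/..O/... depth 5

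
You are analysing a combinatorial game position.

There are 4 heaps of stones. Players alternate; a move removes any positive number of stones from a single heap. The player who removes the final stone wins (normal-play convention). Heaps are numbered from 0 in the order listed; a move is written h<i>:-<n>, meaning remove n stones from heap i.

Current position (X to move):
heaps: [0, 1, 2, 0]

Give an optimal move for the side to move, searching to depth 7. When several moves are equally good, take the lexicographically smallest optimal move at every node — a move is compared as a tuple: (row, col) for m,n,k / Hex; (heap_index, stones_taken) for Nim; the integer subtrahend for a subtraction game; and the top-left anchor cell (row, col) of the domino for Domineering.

X's best at [(0,1,2,0)]: h2:-1

[(0,1,2,0)] X move#1: h1:-1:-1/(0,0,2,0), h2:-1:+1/(0,1,1,0)*, h2:-2:-1/(0,1,0,0)
[(0,1,1,0)] O move#2: h1:-1:-1/(0,0,1,0)*, h2:-1:-1/(0,1,0,0)
[(0,0,1,0)] X move#3: h2:-1:+1/(0,0,0,0)*
[(0,0,0,0)] end (terminal -1, O#4); searched (0,1,2,0) to 7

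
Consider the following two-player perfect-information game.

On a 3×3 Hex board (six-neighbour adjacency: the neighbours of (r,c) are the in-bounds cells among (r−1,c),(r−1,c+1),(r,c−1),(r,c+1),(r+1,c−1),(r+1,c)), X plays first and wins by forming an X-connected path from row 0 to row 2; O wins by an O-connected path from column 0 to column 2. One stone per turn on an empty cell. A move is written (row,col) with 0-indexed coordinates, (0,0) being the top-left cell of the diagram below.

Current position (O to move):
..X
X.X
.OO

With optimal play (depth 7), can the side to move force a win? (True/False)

ply 1, O at ..X/X.X/.OO | (0,0)=-1→O.X/X.X/.OO; (0,1)=-1→.OX/X.X/.OO; (1,1)=-1→..X/XOX/.OO; (2,0)=+1→..X/X.X/OOO*
ply 2: ..X/X.X/OOO is terminal -1 (X); from ..X/X.X/.OO depth 7

O winning at [..X/X.X/.OO]: True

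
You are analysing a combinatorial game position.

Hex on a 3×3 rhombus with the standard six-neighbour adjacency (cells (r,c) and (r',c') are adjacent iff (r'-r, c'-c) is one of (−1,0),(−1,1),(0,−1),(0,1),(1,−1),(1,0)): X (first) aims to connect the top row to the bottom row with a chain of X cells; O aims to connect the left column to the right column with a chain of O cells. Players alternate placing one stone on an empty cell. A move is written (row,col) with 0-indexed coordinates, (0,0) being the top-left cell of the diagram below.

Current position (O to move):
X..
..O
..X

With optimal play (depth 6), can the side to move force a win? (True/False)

ply 1, O at X../..O/..X | (0,1)=-1→XO./..O/..X; (0,2)=-1→X.O/..O/..X; (1,0)=-1→X../O.O/..X; (1,1)=+1→X../.OO/..X*; (2,0)=+1→X../..O/O.X; (2,1)=-1→X../..O/.OX
ply 2, X at X../.OO/..X | (0,1)=-1→XX./.OO/..X*; (0,2)=-1→X.X/.OO/..X; (1,0)=-1→X../XOO/..X; (2,0)=-1→X../.OO/X.X; (2,1)=-1→X../.OO/.XX
ply 3, O at XX./.OO/..X | (0,2)=+1→XXO/.OO/..X*; (1,0)=+1→XX./OOO/..X; (2,0)=+1→XX./.OO/O.X; (2,1)=+1→XX./.OO/.OX
ply 4, X at XXO/.OO/..X | (1,0)=-1→XXO/XOO/..X*; (2,0)=-1→XXO/.OO/X.X; (2,1)=-1→XXO/.OO/.XX
ply 5, O at XXO/XOO/..X | (2,0)=+1→XXO/XOO/O.X*; (2,1)=-1→XXO/XOO/.OX
ply 6: XXO/XOO/O.X is terminal -1 (X); from X../..O/..X depth 6

O winning at [X../..O/..X]: True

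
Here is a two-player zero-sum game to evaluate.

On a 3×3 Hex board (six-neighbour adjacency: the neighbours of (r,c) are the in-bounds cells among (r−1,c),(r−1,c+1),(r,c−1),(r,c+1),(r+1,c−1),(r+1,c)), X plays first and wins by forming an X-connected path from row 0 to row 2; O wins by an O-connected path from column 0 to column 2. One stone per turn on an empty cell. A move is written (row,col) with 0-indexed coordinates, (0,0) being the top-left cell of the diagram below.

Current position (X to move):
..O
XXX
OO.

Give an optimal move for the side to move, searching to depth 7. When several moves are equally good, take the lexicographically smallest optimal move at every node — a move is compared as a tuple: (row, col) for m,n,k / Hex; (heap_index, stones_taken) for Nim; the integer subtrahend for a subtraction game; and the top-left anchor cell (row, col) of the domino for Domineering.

X's best at [..O/XXX/OO.]: (2,2)

p1 X@[..O/XXX/OO.]: (0,0)[X.O/XXX/OO.]-1 (0,1)[.XO/XXX/OO.]-1 (2,2)[..O/XXX/OOX]+1*
p2 O@[..O/XXX/OOX]: (0,0)[O.O/XXX/OOX]-1* (0,1)[.OO/XXX/OOX]-1
p3 X@[O.O/XXX/OOX]: (0,1)[OXO/XXX/OOX]+1*
p4 O@[OXO/XXX/OOX] terminal -1; root [..O/XXX/OO.] d7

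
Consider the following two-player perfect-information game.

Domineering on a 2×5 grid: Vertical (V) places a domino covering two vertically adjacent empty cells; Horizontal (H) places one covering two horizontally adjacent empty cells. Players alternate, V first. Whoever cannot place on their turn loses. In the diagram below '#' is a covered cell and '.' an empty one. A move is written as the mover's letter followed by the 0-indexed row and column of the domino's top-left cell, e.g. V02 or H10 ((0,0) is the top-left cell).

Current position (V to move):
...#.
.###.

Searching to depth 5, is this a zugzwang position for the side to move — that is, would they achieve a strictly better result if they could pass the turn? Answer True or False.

p1 V@[...#./.###.]: V00[#..#./####.]+1* V04[...##/.####]-1
p2 H@[#..#./####.]: H01[####./####.]-1*
p3 V@[####./####.]: V04[#####/#####]+1*
p4 H@[#####/#####] terminal -1; root [...#./.###.] d5
suppose V passes — search the same position with H to move:
pass> p1 H@[...#./.###.]: H00[##.#./.###.]-1* H01[.###./.###.]-1
pass> p2 V@[##.#./.###.]: V04[##.##/.####]+1*
pass> p3 H@[##.##/.####] terminal -1; root [...#./.###.] d5
for V: play +1, pass +1

zugzwang(...#./.###., V) = False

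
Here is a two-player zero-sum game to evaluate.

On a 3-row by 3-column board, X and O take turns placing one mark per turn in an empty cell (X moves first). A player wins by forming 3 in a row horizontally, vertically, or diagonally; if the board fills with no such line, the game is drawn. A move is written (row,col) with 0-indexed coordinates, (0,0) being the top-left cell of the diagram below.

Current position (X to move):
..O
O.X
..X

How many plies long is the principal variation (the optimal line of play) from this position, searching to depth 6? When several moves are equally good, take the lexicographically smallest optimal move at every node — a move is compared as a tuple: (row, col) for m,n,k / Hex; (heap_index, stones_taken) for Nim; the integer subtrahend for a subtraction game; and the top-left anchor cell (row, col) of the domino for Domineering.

ply 1, X at ..O/O.X/..X | (0,0)=+0→X.O/O.X/..X*; (0,1)=-1→.XO/O.X/..X; (1,1)=-1→..O/OXX/..X; (2,0)=+0→..O/O.X/X.X; (2,1)=-1→..O/O.X/.XX
ply 2, O at X.O/O.X/..X | (0,1)=-1→XOO/O.X/..X; (1,1)=+0→X.O/OOX/..X*; (2,0)=-1→X.O/O.X/O.X; (2,1)=-1→X.O/O.X/.OX
ply 3, X at X.O/OOX/..X | (0,1)=-1→XXO/OOX/..X; (2,0)=+0→X.O/OOX/X.X*; (2,1)=-1→X.O/OOX/.XX
ply 4, O at X.O/OOX/X.X | (0,1)=-1→XOO/OOX/X.X; (2,1)=+0→X.O/OOX/XOX*
ply 5, X at X.O/OOX/XOX | (0,1)=+0→XXO/OOX/XOX*
ply 6: XXO/OOX/XOX is terminal +0 (O); from ..O/O.X/..X depth 6

PV length from [..O/O.X/..X]: 5 plies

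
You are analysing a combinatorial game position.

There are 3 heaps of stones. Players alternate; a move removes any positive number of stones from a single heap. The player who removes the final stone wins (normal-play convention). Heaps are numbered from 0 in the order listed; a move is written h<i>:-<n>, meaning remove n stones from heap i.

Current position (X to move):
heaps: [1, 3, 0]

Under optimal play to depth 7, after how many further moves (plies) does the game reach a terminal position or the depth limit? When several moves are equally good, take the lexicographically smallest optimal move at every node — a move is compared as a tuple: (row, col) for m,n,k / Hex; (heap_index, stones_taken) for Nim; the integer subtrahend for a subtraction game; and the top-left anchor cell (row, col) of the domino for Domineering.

PV length from [(1,3,0)]: 3 plies

[(1,3,0)] X move#1: h0:-1:-1/(0,3,0), h1:-1:-1/(1,2,0), h1:-2:+1/(1,1,0)*, h1:-3:-1/(1,0,0)
[(1,1,0)] O move#2: h0:-1:-1/(0,1,0)*, h1:-1:-1/(1,0,0)
[(0,1,0)] X move#3: h1:-1:+1/(0,0,0)*
[(0,0,0)] end (terminal -1, O#4); searched (1,3,0) to 7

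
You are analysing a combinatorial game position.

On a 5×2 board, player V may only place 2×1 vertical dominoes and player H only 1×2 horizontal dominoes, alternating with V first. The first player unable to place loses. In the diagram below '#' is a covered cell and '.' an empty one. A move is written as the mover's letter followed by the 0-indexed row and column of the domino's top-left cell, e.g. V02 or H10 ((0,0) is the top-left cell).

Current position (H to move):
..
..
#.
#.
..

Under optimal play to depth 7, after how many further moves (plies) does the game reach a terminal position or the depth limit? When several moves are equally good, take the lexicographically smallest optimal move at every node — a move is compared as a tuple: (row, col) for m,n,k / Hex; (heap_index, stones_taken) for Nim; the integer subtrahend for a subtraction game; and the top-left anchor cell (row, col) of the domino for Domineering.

PV length from [../../#./#./..]: 3 plies

ply 1, H at ../../#./#./.. | H00=+1→##/../#./#./..*; H10=+1→../##/#./#./..; H40=-1→../../#./#./##
ply 2, V at ##/../#./#./.. | V11=-1→##/.#/##/#./..*; V21=-1→##/../##/##/..; V31=-1→##/../#./##/.#
ply 3, H at ##/.#/##/#./.. | H40=+1→##/.#/##/#./##*
ply 4: ##/.#/##/#./## is terminal -1 (V); from ../../#./#./.. depth 7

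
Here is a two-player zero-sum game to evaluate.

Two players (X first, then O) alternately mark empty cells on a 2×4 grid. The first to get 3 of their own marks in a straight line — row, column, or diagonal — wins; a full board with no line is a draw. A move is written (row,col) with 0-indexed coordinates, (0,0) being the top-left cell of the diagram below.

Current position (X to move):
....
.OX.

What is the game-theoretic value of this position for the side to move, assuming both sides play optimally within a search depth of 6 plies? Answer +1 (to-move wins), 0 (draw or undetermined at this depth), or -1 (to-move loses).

ply 1, X at ..../.OX. | (0,0)=+0→X.../.OX.*; (0,1)=+0→.X../.OX.; (0,2)=+0→..X./.OX.; (0,3)=+0→...X/.OX.; (1,0)=+0→..../XOX.; (1,3)=+0→..../.OXX
ply 2, O at X.../.OX. | (0,1)=+0→XO../.OX.*; (0,2)=+0→X.O./.OX.; (0,3)=+0→X..O/.OX.; (1,0)=+0→X.../OOX.; (1,3)=+0→X.../.OXO
ply 3, X at XO../.OX. | (0,2)=+0→XOX./.OX.*; (0,3)=+0→XO.X/.OX.; (1,0)=+0→XO../XOX.; (1,3)=+0→XO../.OXX
ply 4, O at XOX./.OX. | (0,3)=+0→XOXO/.OX.*; (1,0)=+0→XOX./OOX.; (1,3)=+0→XOX./.OXO
ply 5, X at XOXO/.OX. | (1,0)=+0→XOXO/XOX.*; (1,3)=+0→XOXO/.OXX
ply 6, O at XOXO/XOX. | (1,3)=+0→XOXO/XOXO*
ply 7: XOXO/XOXO is terminal +0 (X); from ..../.OX. depth 6

value(..../.OX., X) = 0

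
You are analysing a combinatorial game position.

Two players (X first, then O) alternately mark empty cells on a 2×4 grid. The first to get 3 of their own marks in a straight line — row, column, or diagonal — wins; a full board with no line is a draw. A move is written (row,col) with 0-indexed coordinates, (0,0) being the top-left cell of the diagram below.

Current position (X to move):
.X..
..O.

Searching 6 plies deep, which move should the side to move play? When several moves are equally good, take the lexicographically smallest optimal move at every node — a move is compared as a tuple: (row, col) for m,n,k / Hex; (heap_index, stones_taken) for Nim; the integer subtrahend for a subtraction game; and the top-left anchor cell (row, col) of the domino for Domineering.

X's best at [.X../..O.]: (0,2)

p1 X@[.X../..O.]: (0,0)[XX../..O.]+0 (0,2)[.XX./..O.]+1* (0,3)[.X.X/..O.]+0 (1,0)[.X../X.O.]+0 (1,1)[.X../.XO.]+0 (1,3)[.X../..OX]+0
p2 O@[.XX./..O.]: (0,0)[OXX./..O.]-1* (0,3)[.XXO/..O.]-1 (1,0)[.XX./O.O.]-1 (1,1)[.XX./.OO.]-1 (1,3)[.XX./..OO]-1
p3 X@[OXX./..O.]: (0,3)[OXXX/..O.]+1* (1,0)[OXX./X.O.]+0 (1,1)[OXX./.XO.]+0 (1,3)[OXX./..OX]+0
p4 O@[OXXX/..O.] terminal -1; root [.X../..O.] d6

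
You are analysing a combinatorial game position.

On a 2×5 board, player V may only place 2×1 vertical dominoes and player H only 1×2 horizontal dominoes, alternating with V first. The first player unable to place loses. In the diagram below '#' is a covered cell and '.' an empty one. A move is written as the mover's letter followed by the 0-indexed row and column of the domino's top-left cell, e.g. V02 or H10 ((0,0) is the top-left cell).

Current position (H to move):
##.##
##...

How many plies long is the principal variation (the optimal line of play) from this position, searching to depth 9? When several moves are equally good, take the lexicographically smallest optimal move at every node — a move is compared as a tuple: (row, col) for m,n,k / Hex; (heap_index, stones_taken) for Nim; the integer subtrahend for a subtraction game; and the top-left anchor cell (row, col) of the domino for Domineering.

PV length from [##.##/##...]: 1 ply

[##.##/##...] H move#1: H12:+1/##.##/####.*, H13:-1/##.##/##.##
[##.##/####.] end (terminal -1, V#2); searched ##.##/##... to 9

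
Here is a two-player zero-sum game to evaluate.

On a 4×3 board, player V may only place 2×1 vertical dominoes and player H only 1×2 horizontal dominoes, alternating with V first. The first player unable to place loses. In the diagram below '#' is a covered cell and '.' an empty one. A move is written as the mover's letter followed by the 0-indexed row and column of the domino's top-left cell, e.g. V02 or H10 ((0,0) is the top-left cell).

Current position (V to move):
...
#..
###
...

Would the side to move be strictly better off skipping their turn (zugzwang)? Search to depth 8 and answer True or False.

ply 1, V at .../#../###/... | V01=+1→.#./##./###/...*; V02=-1→..#/#.#/###/...
ply 2, H at .#./##./###/... | H30=-1→.#./##./###/##.*; H31=-1→.#./##./###/.##
ply 3, V at .#./##./###/##. | V02=+1→.##/###/###/##.*
ply 4: .##/###/###/##. is terminal -1 (H); from .../#../###/... depth 8
pass branch (H moves first from the same position):
  | ply 1, H at .../#../###/... | H00=+1→##./#../###/...*; H01=+1→.##/#../###/...; H11=+1→.../###/###/...; H30=-1→.../#../###/##.; H31=-1→.../#../###/.##
  | ply 2, V at ##./#../###/... | V02=-1→###/#.#/###/...*
  | ply 3, H at ###/#.#/###/... | H30=+1→###/#.#/###/##.*; H31=+1→###/#.#/###/.##
  | ply 4: ###/#.#/###/##. is terminal -1 (V); from .../#../###/... depth 8
V moving scores +1; V passing scores -1

zugzwang(.../#../###/..., V) = False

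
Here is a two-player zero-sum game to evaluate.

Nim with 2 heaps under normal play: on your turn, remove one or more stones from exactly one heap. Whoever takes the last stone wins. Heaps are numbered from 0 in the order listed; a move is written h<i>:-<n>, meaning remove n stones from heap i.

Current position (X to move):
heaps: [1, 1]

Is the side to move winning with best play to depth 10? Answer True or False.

X winning at [(1,1)]: False

p1 X@[(1,1)]: h0:-1[(0,1)]-1* h1:-1[(1,0)]-1
p2 O@[(0,1)]: h1:-1[(0,0)]+1*
p3 X@[(0,0)] terminal -1; root [(1,1)] d10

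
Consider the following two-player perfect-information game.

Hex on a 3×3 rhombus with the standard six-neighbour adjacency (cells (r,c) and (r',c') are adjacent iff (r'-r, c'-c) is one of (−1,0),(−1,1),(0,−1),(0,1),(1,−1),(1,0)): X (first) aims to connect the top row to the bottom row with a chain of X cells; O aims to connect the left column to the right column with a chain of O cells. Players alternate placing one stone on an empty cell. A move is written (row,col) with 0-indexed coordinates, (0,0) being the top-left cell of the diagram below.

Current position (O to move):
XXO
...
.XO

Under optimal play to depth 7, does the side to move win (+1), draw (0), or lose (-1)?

ply 1, O at XXO/.../.XO | (1,0)=-1→XXO/O../.XO; (1,1)=+1→XXO/.O./.XO*; (1,2)=-1→XXO/..O/.XO; (2,0)=-1→XXO/.../OXO
ply 2, X at XXO/.O./.XO | (1,0)=-1→XXO/XO./.XO*; (1,2)=-1→XXO/.OX/.XO; (2,0)=-1→XXO/.O./XXO
ply 3, O at XXO/XO./.XO | (1,2)=-1→XXO/XOO/.XO; (2,0)=+1→XXO/XO./OXO*
ply 4: XXO/XO./OXO is terminal -1 (X); from XXO/.../.XO depth 7

value(XXO/.../.XO, O) = +1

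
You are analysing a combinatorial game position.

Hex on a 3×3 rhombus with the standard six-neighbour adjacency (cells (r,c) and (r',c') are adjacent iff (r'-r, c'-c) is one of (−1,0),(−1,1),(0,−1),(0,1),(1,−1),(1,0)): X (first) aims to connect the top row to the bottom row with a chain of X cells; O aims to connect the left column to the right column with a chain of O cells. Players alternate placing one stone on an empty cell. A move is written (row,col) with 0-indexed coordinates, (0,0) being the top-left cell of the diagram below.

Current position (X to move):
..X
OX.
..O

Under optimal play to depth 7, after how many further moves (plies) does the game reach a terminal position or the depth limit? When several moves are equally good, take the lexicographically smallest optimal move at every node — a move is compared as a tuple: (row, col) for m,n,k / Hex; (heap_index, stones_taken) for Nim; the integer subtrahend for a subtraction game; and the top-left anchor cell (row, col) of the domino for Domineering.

PV length from [..X/OX./..O]: 5 plies

p1 X@[..X/OX./..O]: (0,0)[X.X/OX./..O]+1* (0,1)[.XX/OX./..O]+1 (1,2)[..X/OXX/..O]+1 (2,0)[..X/OX./X.O]+1 (2,1)[..X/OX./.XO]+1
p2 O@[X.X/OX./..O]: (0,1)[XOX/OX./..O]-1* (1,2)[X.X/OXO/..O]-1 (2,0)[X.X/OX./O.O]-1 (2,1)[X.X/OX./.OO]-1
p3 X@[XOX/OX./..O]: (1,2)[XOX/OXX/..O]+1* (2,0)[XOX/OX./X.O]+1 (2,1)[XOX/OX./.XO]+1
p4 O@[XOX/OXX/..O]: (2,0)[XOX/OXX/O.O]-1* (2,1)[XOX/OXX/.OO]-1
p5 X@[XOX/OXX/O.O]: (2,1)[XOX/OXX/OXO]+1*
p6 O@[XOX/OXX/OXO] terminal -1; root [..X/OX./..O] d7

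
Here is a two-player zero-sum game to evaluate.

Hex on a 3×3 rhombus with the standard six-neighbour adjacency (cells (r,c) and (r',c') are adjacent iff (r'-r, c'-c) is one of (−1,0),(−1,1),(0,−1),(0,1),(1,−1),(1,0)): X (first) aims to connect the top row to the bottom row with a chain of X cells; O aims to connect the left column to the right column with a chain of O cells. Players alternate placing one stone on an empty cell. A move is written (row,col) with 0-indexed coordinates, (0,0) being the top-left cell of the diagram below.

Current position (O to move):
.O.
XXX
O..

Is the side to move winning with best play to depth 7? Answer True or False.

O winning at [.O./XXX/O..]: False

ply 1, O at .O./XXX/O.. | (0,0)=-1→OO./XXX/O..*; (0,2)=-1→.OO/XXX/O..; (2,1)=-1→.O./XXX/OO.; (2,2)=-1→.O./XXX/O.O
ply 2, X at OO./XXX/O.. | (0,2)=+1→OOX/XXX/O..*; (2,1)=-1→OO./XXX/OX.; (2,2)=-1→OO./XXX/O.X
ply 3, O at OOX/XXX/O.. | (2,1)=-1→OOX/XXX/OO.*; (2,2)=-1→OOX/XXX/O.O
ply 4, X at OOX/XXX/OO. | (2,2)=+1→OOX/XXX/OOX*
ply 5: OOX/XXX/OOX is terminal -1 (O); from .O./XXX/O.. depth 7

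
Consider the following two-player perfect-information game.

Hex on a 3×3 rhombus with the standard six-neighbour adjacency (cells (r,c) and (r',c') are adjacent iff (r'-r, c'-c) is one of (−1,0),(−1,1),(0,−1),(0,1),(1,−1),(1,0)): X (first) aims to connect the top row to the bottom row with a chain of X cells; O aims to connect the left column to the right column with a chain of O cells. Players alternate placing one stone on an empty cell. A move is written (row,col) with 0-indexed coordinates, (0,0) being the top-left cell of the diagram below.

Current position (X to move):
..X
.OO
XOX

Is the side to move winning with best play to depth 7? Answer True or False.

X winning at [..X/.OO/XOX]: True

[..X/.OO/XOX] X move#1: (0,0):-1/X.X/.OO/XOX, (0,1):-1/.XX/.OO/XOX, (1,0):+1/..X/XOO/XOX*
[..X/XOO/XOX] O move#2: (0,0):-1/O.X/XOO/XOX*, (0,1):-1/.OX/XOO/XOX
[O.X/XOO/XOX] X move#3: (0,1):+1/OXX/XOO/XOX*
[OXX/XOO/XOX] end (terminal -1, O#4); searched ..X/.OO/XOX to 7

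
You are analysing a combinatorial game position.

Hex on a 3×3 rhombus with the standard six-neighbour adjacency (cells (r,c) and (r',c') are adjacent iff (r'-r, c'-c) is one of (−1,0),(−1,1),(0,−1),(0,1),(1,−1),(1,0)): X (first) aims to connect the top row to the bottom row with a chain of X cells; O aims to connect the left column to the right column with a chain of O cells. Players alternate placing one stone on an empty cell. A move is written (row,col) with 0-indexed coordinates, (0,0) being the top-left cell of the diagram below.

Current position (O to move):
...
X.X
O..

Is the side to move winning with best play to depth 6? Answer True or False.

O winning at [.../X.X/O..]: False

p1 O@[.../X.X/O..]: (0,0)[O../X.X/O..]-1* (0,1)[.O./X.X/O..]-1 (0,2)[..O/X.X/O..]-1 (1,1)[.../XOX/O..]-1 (2,1)[.../X.X/OO.]-1 (2,2)[.../X.X/O.O]-1
p2 X@[O../X.X/O..]: (0,1)[OX./X.X/O..]+1* (0,2)[O.X/X.X/O..]+1 (1,1)[O../XXX/O..]+1 (2,1)[O../X.X/OX.]-1 (2,2)[O../X.X/O.X]-1
p3 O@[OX./X.X/O..]: (0,2)[OXO/X.X/O..]-1* (1,1)[OX./XOX/O..]-1 (2,1)[OX./X.X/OO.]-1 (2,2)[OX./X.X/O.O]-1
p4 X@[OXO/X.X/O..]: (1,1)[OXO/XXX/O..]+1* (2,1)[OXO/X.X/OX.]-1 (2,2)[OXO/X.X/O.X]-1
p5 O@[OXO/XXX/O..]: (2,1)[OXO/XXX/OO.]-1* (2,2)[OXO/XXX/O.O]-1
p6 X@[OXO/XXX/OO.]: (2,2)[OXO/XXX/OOX]+1*
p7 O@[OXO/XXX/OOX] terminal -1; root [.../X.X/O..] d6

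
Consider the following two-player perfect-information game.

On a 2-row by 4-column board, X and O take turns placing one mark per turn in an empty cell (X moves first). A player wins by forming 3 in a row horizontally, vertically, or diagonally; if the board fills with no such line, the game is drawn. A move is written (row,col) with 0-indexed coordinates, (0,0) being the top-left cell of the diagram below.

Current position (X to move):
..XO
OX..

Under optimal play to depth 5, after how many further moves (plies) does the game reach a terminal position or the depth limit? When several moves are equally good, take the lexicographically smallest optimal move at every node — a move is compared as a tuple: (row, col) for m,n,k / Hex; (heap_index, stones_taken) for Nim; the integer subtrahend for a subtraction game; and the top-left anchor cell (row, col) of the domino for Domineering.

p1 X@[..XO/OX..]: (0,0)[X.XO/OX..]+0* (0,1)[.XXO/OX..]+0 (1,2)[..XO/OXX.]+0 (1,3)[..XO/OX.X]+0
p2 O@[X.XO/OX..]: (0,1)[XOXO/OX..]+0* (1,2)[X.XO/OXO.]-1 (1,3)[X.XO/OX.O]-1
p3 X@[XOXO/OX..]: (1,2)[XOXO/OXX.]+0* (1,3)[XOXO/OX.X]+0
p4 O@[XOXO/OXX.]: (1,3)[XOXO/OXXO]+0*
p5 X@[XOXO/OXXO] terminal +0; root [..XO/OX..] d5

PV length from [..XO/OX..]: 4 plies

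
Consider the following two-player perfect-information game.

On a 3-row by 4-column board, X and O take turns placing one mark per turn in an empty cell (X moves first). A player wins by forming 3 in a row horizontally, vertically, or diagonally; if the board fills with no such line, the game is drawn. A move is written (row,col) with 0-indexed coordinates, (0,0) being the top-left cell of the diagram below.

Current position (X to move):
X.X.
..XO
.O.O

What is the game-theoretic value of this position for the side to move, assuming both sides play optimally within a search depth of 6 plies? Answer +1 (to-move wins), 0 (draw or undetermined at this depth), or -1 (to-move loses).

value(X.X./..XO/.O.O, X) = +1

p1 X@[X.X./..XO/.O.O]: (0,1)[XXX./..XO/.O.O]+1* (0,3)[X.XX/..XO/.O.O]-1 (1,0)[X.X./X.XO/.O.O]-1 (1,1)[X.X./.XXO/.O.O]-1 (2,0)[X.X./..XO/XO.O]-1 (2,2)[X.X./..XO/.OXO]+1
p2 O@[XXX./..XO/.O.O] terminal -1; root [X.X./..XO/.O.O] d6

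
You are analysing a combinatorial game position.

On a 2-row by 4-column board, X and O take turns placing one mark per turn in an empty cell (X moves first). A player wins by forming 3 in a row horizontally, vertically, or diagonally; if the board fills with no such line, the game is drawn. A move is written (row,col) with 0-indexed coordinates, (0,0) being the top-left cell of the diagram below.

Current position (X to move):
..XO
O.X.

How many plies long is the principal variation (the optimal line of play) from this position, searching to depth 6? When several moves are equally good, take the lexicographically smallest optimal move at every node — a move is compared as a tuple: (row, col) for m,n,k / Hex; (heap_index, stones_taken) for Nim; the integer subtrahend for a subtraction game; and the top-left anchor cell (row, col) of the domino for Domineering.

PV length from [..XO/O.X.]: 4 plies

ply 1, X at ..XO/O.X. | (0,0)=+0→X.XO/O.X.*; (0,1)=+0→.XXO/O.X.; (1,1)=+0→..XO/OXX.; (1,3)=+0→..XO/O.XX
ply 2, O at X.XO/O.X. | (0,1)=+0→XOXO/O.X.*; (1,1)=-1→X.XO/OOX.; (1,3)=-1→X.XO/O.XO
ply 3, X at XOXO/O.X. | (1,1)=+0→XOXO/OXX.*; (1,3)=+0→XOXO/O.XX
ply 4, O at XOXO/OXX. | (1,3)=+0→XOXO/OXXO*
ply 5: XOXO/OXXO is terminal +0 (X); from ..XO/O.X. depth 6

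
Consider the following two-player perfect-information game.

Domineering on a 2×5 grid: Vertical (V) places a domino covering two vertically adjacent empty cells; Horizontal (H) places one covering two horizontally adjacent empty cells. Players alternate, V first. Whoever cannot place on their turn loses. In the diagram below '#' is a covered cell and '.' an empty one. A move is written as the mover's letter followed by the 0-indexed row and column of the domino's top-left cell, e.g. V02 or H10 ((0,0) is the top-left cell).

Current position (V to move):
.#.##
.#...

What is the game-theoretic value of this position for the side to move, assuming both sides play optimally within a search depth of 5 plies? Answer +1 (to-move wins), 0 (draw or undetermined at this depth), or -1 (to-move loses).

p1 V@[.#.##/.#...]: V00[##.##/##...]-1 V02[.####/.##..]+1*
p2 H@[.####/.##..]: H13[.####/.####]-1*
p3 V@[.####/.####]: V00[#####/#####]+1*
p4 H@[#####/#####] terminal -1; root [.#.##/.#...] d5

value(.#.##/.#..., V) = +1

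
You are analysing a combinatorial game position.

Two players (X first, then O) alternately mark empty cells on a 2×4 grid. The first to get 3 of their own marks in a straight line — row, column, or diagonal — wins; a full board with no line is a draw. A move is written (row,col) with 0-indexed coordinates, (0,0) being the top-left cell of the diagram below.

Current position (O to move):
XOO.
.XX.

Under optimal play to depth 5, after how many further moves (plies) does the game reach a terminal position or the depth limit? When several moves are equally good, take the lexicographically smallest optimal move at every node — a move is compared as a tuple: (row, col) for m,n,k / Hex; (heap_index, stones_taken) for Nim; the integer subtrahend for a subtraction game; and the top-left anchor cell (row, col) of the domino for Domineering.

ply 1, O at XOO./.XX. | (0,3)=+1→XOOO/.XX.*; (1,0)=-1→XOO./OXX.; (1,3)=-1→XOO./.XXO
ply 2: XOOO/.XX. is terminal -1 (X); from XOO./.XX. depth 5

PV length from [XOO./.XX.]: 1 ply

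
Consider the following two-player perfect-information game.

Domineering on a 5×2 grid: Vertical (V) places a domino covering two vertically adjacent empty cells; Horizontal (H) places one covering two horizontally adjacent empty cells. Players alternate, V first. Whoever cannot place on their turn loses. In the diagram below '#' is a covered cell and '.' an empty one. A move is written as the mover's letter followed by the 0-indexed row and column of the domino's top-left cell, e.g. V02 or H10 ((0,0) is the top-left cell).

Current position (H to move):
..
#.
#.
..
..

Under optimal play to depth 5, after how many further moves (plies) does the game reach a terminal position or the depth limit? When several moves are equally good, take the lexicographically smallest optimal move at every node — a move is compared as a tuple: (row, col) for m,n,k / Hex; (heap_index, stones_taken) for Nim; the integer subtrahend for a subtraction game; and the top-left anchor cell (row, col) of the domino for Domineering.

p1 H@[../#./#./../..]: H00[##/#./#./../..]-1 H30[../#./#./##/..]+1* H40[../#./#./../##]+1
p2 V@[../#./#./##/..]: V01[.#/##/#./##/..]-1* V11[../##/##/##/..]-1
p3 H@[.#/##/#./##/..]: H40[.#/##/#./##/##]+1*
p4 V@[.#/##/#./##/##] terminal -1; root [../#./#./../..] d5

PV length from [../#./#./../..]: 3 plies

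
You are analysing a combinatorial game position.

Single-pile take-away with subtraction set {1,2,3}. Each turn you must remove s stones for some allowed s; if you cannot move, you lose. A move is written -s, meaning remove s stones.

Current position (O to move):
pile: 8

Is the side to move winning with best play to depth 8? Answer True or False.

O winning at [8]: False

p1 O@[8]: -1[7]-1* -2[6]-1 -3[5]-1
p2 X@[7]: -1[6]-1 -2[5]-1 -3[4]+1*
p3 O@[4]: -1[3]-1* -2[2]-1 -3[1]-1
p4 X@[3]: -1[2]-1 -2[1]-1 -3[0]+1*
p5 O@[0] terminal -1; root [8] d8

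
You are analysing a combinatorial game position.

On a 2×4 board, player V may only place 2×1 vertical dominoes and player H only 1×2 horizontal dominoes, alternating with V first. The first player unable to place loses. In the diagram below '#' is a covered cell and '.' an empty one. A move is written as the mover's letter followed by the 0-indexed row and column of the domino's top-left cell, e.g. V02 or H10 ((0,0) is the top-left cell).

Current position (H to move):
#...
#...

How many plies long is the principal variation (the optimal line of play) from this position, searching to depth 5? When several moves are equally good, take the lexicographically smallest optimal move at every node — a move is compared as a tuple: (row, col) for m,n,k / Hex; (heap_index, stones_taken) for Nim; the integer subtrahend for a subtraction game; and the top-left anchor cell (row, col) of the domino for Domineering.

[#.../#...] H move#1: H01:+1/###./#...*, H02:+1/#.##/#..., H11:+1/#.../###., H12:+1/#.../#.##
[###./#...] V move#2: V03:-1/####/#..#*
[####/#..#] H move#3: H11:+1/####/####*
[####/####] end (terminal -1, V#4); searched #.../#... to 5

PV length from [#.../#...]: 3 plies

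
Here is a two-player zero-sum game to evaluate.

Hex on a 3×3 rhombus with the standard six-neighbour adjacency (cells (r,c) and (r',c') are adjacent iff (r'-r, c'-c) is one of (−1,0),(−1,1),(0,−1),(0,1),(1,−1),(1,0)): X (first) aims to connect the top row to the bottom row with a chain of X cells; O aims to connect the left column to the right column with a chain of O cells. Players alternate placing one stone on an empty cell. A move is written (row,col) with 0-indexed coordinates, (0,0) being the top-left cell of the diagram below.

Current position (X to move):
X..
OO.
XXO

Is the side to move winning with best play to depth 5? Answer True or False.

ply 1, X at X../OO./XXO | (0,1)=-1→XX./OO./XXO*; (0,2)=-1→X.X/OO./XXO; (1,2)=-1→X../OOX/XXO
ply 2, O at XX./OO./XXO | (0,2)=+1→XXO/OO./XXO*; (1,2)=+1→XX./OOO/XXO
ply 3: XXO/OO./XXO is terminal -1 (X); from X../OO./XXO depth 5

X winning at [X../OO./XXO]: False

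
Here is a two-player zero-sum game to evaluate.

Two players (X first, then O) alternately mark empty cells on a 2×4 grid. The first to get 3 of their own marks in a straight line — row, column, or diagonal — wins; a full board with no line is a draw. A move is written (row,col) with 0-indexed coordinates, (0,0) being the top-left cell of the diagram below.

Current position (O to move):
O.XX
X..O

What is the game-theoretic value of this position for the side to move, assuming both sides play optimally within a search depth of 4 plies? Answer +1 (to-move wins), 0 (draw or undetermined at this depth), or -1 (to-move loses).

[O.XX/X..O] O move#1: (0,1):+0/OOXX/X..O*, (1,1):-1/O.XX/XO.O, (1,2):-1/O.XX/X.OO
[OOXX/X..O] X move#2: (1,1):+0/OOXX/XX.O*, (1,2):+0/OOXX/X.XO
[OOXX/XX.O] O move#3: (1,2):+0/OOXX/XXOO*
[OOXX/XXOO] end (terminal +0, X#4); searched O.XX/X..O to 4

value(O.XX/X..O, O) = 0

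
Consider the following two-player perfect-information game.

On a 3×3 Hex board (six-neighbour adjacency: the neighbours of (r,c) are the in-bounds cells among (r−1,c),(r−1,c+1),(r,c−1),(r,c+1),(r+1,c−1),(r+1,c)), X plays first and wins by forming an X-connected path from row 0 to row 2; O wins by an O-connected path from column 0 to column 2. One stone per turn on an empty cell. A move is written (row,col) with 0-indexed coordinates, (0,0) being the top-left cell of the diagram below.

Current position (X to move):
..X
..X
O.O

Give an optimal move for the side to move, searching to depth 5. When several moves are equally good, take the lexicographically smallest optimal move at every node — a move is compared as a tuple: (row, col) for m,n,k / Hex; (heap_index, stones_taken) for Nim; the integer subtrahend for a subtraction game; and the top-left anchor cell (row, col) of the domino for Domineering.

X's best at [..X/..X/O.O]: (2,1)

ply 1, X at ..X/..X/O.O | (0,0)=-1→X.X/..X/O.O; (0,1)=-1→.XX/..X/O.O; (1,0)=-1→..X/X.X/O.O; (1,1)=-1→..X/.XX/O.O; (2,1)=+1→..X/..X/OXO*
ply 2: ..X/..X/OXO is terminal -1 (O); from ..X/..X/O.O depth 5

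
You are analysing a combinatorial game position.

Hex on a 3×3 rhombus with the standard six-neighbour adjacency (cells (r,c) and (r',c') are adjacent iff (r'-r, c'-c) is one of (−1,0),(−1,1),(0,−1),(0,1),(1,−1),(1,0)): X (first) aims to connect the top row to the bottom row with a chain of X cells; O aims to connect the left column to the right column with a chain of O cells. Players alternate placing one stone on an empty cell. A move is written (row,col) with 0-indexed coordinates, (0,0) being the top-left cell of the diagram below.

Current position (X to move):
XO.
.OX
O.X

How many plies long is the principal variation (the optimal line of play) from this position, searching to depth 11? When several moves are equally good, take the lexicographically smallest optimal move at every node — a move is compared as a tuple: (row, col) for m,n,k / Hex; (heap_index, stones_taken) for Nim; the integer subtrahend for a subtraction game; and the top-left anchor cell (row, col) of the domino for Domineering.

PV length from [XO./.OX/O.X]: 1 ply

ply 1, X at XO./.OX/O.X | (0,2)=+1→XOX/.OX/O.X*; (1,0)=-1→XO./XOX/O.X; (2,1)=-1→XO./.OX/OXX
ply 2: XOX/.OX/O.X is terminal -1 (O); from XO./.OX/O.X depth 11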